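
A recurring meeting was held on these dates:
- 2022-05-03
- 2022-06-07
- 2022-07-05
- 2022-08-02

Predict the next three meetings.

Gaps: 35, 28, 28 days — a mix of 28 and 35. Every date is a Tuesday.
Each is the 1st Tuesday of its month.
September 2022 — 1st Tuesday is 2022-09-06.
1st Tuesday of October 2022: 2022-10-04.
November 2022 — 1st Tuesday is 2022-11-01.

2022-09-06, 2022-10-04, 2022-11-01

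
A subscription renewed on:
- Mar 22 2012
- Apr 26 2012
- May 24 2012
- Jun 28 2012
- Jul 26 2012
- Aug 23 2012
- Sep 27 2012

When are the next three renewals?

Gaps: 35, 28, 35, 28, 28, 35 days — a mix of 28 and 35. Every date is a Thursday.
Each is the 4th Thursday of its month.
October 2012 — 4th Thursday is Oct 25 2012.
4th Thursday of November 2012: Nov 22 2012.
December 2012 — 4th Thursday is Dec 27 2012.

Oct 25 2012, Nov 22 2012, Dec 27 2012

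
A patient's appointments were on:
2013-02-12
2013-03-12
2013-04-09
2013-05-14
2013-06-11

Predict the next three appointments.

2013-07-09, 2013-08-13, 2013-09-10

Gaps: 28, 28, 35, 28 days — a mix of 28 and 35. Every date is a Tuesday.
Each is the 2nd Tuesday of its month.
2nd Tuesday of July 2013: 2013-07-09.
2nd Tuesday of August 2013: 2013-08-13.
September 2013 — 2nd Tuesday is 2013-09-10.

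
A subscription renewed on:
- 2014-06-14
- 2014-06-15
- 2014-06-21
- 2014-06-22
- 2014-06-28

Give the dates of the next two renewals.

2014-06-29, 2014-07-05

Gaps: 1, 6, 1, 6 days — not constant, but cyclic with period 2.
The events fall on every Saturday and Sunday.
Next Sunday: 2014-06-29.
The following Saturday is 2014-07-05.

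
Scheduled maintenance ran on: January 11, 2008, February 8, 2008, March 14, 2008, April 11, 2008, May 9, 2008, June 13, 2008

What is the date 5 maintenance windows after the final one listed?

November 14, 2008

These are Fridays at 28- or 35-day spacing (28, 35, 28, 28, 35).
The pattern: 2nd Friday of the month.
July 2008 — 2nd Friday is July 11, 2008.
2nd Friday of August 2008: August 8, 2008.
2nd Friday of September 2008: September 12, 2008.
October 2008 — 2nd Friday is October 10, 2008.
2nd Friday of November 2008: November 14, 2008.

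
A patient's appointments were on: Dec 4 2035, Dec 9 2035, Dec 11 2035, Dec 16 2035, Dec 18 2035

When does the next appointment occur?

Every event lands on a Tuesday or Sunday (gaps cycle 5, 2, 5, 2).
So the schedule is: every Tuesday and Sunday.
Next Sunday: Dec 23 2035.

Dec 23 2035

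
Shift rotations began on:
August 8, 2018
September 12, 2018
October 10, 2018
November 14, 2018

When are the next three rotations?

These are Wednesdays at 28- or 35-day spacing (35, 28, 35).
The pattern: 2nd Wednesday of the month.
December 2018 — 2nd Wednesday is December 12, 2018.
January 2019 — 2nd Wednesday is January 9, 2019.
2nd Wednesday of February 2019: February 13, 2019.

December 12, 2018; January 9, 2019; February 13, 2019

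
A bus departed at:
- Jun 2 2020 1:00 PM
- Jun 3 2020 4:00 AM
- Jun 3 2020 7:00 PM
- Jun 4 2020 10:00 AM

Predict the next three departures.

Jun 5 2020 1:00 AM, Jun 5 2020 4:00 PM, Jun 6 2020 7:00 AM

Spacing: 15, 15, 15 h — constant 15 h.
Jun 4 2020 10:00 AM + 15 h = Jun 5 2020 1:00 AM.
Jun 5 2020 1:00 AM + 15 h = Jun 5 2020 4:00 PM.
Jun 5 2020 4:00 PM + 15 h = Jun 6 2020 7:00 AM.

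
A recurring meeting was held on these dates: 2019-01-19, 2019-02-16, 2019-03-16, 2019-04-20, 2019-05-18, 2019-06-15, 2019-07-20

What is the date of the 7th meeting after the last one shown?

2020-02-15

All dates are Saturdays, 28, 28, 35, 28, 28, 35 days apart.
Specifically, the 3rd Saturday of each month.
3rd Saturday of August 2019: 2019-08-17.
September 2019 — 3rd Saturday is 2019-09-21.
October 2019 — 3rd Saturday is 2019-10-19.
November 2019 — 3rd Saturday is 2019-11-16.
December 2019 — 3rd Saturday is 2019-12-21.
3rd Saturday of January 2020: 2020-01-18.
February 2020 — 3rd Saturday is 2020-02-15.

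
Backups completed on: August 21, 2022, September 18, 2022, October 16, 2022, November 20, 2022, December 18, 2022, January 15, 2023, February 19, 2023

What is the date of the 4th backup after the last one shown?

June 18, 2023

Gaps: 28, 28, 35, 28, 28, 35 days — a mix of 28 and 35. Every date is a Sunday.
Each is the 3rd Sunday of its month.
March 2023 — 3rd Sunday is March 19, 2023.
April 2023 — 3rd Sunday is April 16, 2023.
May 2023 — 3rd Sunday is May 21, 2023.
June 2023 — 3rd Sunday is June 18, 2023.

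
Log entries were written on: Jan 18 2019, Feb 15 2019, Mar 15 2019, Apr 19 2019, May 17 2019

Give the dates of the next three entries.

Jun 21 2019, Jul 19 2019, Aug 16 2019

All dates are Fridays, 28, 28, 35, 28 days apart.
Specifically, the 3rd Friday of each month.
June 2019 — 3rd Friday is Jun 21 2019.
July 2019 — 3rd Friday is Jul 19 2019.
3rd Friday of August 2019: Aug 16 2019.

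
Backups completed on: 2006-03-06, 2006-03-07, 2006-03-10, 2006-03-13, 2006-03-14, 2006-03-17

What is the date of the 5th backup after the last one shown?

2006-03-28

Every event lands on a Monday or Tuesday or Friday (gaps cycle 1, 3, 3, 1, 3).
So the schedule is: every Monday, Tuesday and Friday.
Next Monday: 2006-03-20.
The following Tuesday is 2006-03-21.
The following Friday is 2006-03-24.
Next Monday: 2006-03-27.
Next Tuesday: 2006-03-28.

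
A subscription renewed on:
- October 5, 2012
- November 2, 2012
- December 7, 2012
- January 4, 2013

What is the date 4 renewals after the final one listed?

May 3, 2013

Gaps: 28, 35, 28 days — a mix of 28 and 35. Every date is a Friday.
Each is the 1st Friday of its month.
February 2013 — 1st Friday is February 1, 2013.
1st Friday of March 2013: March 1, 2013.
April 2013 — 1st Friday is April 5, 2013.
May 2013 — 1st Friday is May 3, 2013.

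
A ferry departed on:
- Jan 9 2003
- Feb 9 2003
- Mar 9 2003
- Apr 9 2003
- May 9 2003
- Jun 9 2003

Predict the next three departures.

Jul 9 2003, Aug 9 2003, Sep 9 2003

The day-of-month is always 9 (31, 28, 31, 30, 31 days between events).
So this recurs on the 9th of each month.
Next: July 2003 → Jul 9 2003.
August 2003: Aug 9 2003.
Next: September 2003 → Sep 9 2003.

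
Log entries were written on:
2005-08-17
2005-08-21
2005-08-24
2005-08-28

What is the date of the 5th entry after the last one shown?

The gap pattern 4, 3, 4 repeats every 2 events.
These are the Wednesdays and Sundays of each week.
The following Wednesday is 2005-08-31.
Next Sunday: 2005-09-04.
The following Wednesday is 2005-09-07.
Next Sunday: 2005-09-11.
The following Wednesday is 2005-09-14.

2005-09-14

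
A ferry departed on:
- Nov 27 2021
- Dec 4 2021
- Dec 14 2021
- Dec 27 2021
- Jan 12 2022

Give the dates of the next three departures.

Intervals are 7, 10, 13, 16 days — an arithmetic progression with common difference 3.
Next gap: 19 days. Jan 12 2022 + 19 days = Jan 31 2022.
Next gap: 22 days. Jan 31 2022 + 22 days = Feb 22 2022.
Next gap: 25 days. Feb 22 2022 + 25 days = Mar 19 2022.

Jan 31 2022, Feb 22 2022, Mar 19 2022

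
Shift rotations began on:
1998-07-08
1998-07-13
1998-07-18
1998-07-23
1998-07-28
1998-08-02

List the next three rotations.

Gaps between consecutive events: 5, 5, 5, 5, 5 days — a constant 5-day interval.
1998-08-02 + 5 days = 1998-08-07.
1998-08-07 + 5 days = 1998-08-12.
1998-08-12 + 5 days = 1998-08-17.

1998-08-07, 1998-08-12, 1998-08-17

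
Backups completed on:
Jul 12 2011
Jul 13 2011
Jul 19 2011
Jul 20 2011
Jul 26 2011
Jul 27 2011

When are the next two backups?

Every event lands on a Tuesday or Wednesday (gaps cycle 1, 6, 1, 6, 1).
So the schedule is: every Tuesday and Wednesday.
Next Tuesday: Aug 2 2011.
The following Wednesday is Aug 3 2011.

Aug 2 2011, Aug 3 2011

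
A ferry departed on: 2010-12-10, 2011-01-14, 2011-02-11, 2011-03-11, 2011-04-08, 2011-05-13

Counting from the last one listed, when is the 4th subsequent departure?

These are Fridays at 28- or 35-day spacing (35, 28, 28, 28, 35).
The pattern: 2nd Friday of the month.
June 2011 — 2nd Friday is 2011-06-10.
July 2011 — 2nd Friday is 2011-07-08.
2nd Friday of August 2011: 2011-08-12.
September 2011 — 2nd Friday is 2011-09-09.

2011-09-09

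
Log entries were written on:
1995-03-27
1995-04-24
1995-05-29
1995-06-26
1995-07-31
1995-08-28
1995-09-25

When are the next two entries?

1995-10-30, 1995-11-27

Every date is a Monday; gaps 28, 35, 28, 35, 28, 28 days.
Each is the last Monday of its month (at least one falls on the 29th or later, ruling out '4th Monday').
Last Monday of October 1995: 1995-10-30.
Last Monday of November 1995: 1995-11-27.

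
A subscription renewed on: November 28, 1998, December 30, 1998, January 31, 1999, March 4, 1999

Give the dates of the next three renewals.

The spacing is 32, 32, 32 days — always 32 days.
March 4, 1999 + 32 days = April 5, 1999.
April 5, 1999 + 32 days = May 7, 1999.
May 7, 1999 + 32 days = June 8, 1999.

April 5, 1999; May 7, 1999; June 8, 1999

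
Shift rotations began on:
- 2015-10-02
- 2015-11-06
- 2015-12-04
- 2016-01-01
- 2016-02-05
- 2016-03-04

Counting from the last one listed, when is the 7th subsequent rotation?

2016-10-07

These are Fridays at 28- or 35-day spacing (35, 28, 28, 35, 28).
The pattern: 1st Friday of the month.
April 2016 — 1st Friday is 2016-04-01.
May 2016 — 1st Friday is 2016-05-06.
1st Friday of June 2016: 2016-06-03.
1st Friday of July 2016: 2016-07-01.
August 2016 — 1st Friday is 2016-08-05.
September 2016 — 1st Friday is 2016-09-02.
October 2016 — 1st Friday is 2016-10-07.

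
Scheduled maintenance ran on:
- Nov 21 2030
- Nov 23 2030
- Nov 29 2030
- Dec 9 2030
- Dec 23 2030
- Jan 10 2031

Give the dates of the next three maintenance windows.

The spacing grows by 4 each time: 2, 6, 10, 14, 18 days.
Next gap: 22 days. Jan 10 2031 + 22 days = Feb 1 2031.
Next gap: 26 days. Feb 1 2031 + 26 days = Feb 27 2031.
Next gap: 30 days. Feb 27 2031 + 30 days = Mar 29 2031.

Feb 1 2031, Feb 27 2031, Mar 29 2031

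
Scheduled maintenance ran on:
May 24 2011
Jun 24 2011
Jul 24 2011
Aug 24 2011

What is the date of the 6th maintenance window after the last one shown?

Each date is the 24th; the gaps (31, 30, 31) track the month lengths.
The rule is the 24th of each month.
Next: September 2011 → Sep 24 2011.
October 2011: Oct 24 2011.
Next: November 2011 → Nov 24 2011.
December 2011: Dec 24 2011.
January 2012: Jan 24 2012.
Next: February 2012 → Feb 24 2012.

Feb 24 2012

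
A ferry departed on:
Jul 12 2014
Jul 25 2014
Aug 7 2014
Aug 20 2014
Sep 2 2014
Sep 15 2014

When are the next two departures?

Sep 28 2014, Oct 11 2014

Gaps between consecutive events: 13, 13, 13, 13, 13 days — a constant 13-day interval.
Sep 15 2014 + 13 days = Sep 28 2014.
Sep 28 2014 + 13 days = Oct 11 2014.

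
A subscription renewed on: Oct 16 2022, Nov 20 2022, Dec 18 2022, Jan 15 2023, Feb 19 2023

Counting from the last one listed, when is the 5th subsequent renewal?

Jul 16 2023

These are Sundays at 28- or 35-day spacing (35, 28, 28, 35).
The pattern: 3rd Sunday of the month.
3rd Sunday of March 2023: Mar 19 2023.
April 2023 — 3rd Sunday is Apr 16 2023.
3rd Sunday of May 2023: May 21 2023.
June 2023 — 3rd Sunday is Jun 18 2023.
July 2023 — 3rd Sunday is Jul 16 2023.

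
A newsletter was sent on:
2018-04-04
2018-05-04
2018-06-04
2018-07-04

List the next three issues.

The day-of-month is always 4 (30, 31, 30 days between events).
So this recurs on the 4th of each month.
August 2018: 2018-08-04.
September 2018: 2018-09-04.
Next: October 2018 → 2018-10-04.

2018-08-04, 2018-09-04, 2018-10-04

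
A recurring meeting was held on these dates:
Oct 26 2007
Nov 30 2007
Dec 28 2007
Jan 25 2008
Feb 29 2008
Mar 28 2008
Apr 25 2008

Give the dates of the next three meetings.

These are Fridays with 35, 28, 28, 35, 28, 28-day gaps.
Each is the final Friday of its month — Nov 30 2007 is past the 28th, so '4th Friday' doesn't fit.
May 2008 ends with Friday May 30 2008.
June 2008 ends with Friday Jun 27 2008.
July 2008 ends with Friday Jul 25 2008.

May 30 2008, Jun 27 2008, Jul 25 2008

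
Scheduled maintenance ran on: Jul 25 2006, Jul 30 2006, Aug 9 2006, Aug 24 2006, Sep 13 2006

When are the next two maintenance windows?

The spacing grows by 5 each time: 5, 10, 15, 20 days.
Next gap: 25 days. Sep 13 2006 + 25 days = Oct 8 2006.
Next gap: 30 days. Oct 8 2006 + 30 days = Nov 7 2006.

Oct 8 2006, Nov 7 2006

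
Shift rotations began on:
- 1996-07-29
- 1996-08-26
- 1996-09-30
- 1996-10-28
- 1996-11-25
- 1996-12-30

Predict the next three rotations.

1997-01-27, 1997-02-24, 1997-03-31

These are Mondays with 28, 35, 28, 28, 35-day gaps.
Each is the final Monday of its month — 1996-07-29 is past the 28th, so '4th Monday' doesn't fit.
January 1997 ends with Monday 1997-01-27.
Last Monday of February 1997: 1997-02-24.
March 1997 ends with Monday 1997-03-31.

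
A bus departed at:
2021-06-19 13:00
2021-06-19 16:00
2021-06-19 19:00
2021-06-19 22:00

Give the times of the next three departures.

Spacing: 3, 3, 3 h — constant 3 h.
2021-06-19 22:00 + 3 h = 2021-06-20 01:00.
2021-06-20 01:00 + 3 h = 2021-06-20 04:00.
2021-06-20 04:00 + 3 h = 2021-06-20 07:00.

2021-06-20 01:00, 2021-06-20 04:00, 2021-06-20 07:00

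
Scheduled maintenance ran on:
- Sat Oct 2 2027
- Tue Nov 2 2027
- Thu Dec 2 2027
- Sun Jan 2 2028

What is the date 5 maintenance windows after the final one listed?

Gaps: 31, 30, 31 days — not constant. Every event is on the 2nd of the month.
Pattern: the 2nd of each month.
February 2028: Wed Feb 2 2028.
Next: March 2028 → Thu Mar 2 2028.
April 2028: Sun Apr 2 2028.
Next: May 2028 → Tue May 2 2028.
June 2028: Fri Jun 2 2028.

Fri Jun 2 2028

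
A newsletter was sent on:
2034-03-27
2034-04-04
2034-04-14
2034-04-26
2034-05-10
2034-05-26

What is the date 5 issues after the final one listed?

The spacing grows by 2 each time: 8, 10, 12, 14, 16 days.
Next gap: 18 days. 2034-05-26 + 18 days = 2034-06-13.
Next gap: 20 days. 2034-06-13 + 20 days = 2034-07-03.
Next gap: 22 days. 2034-07-03 + 22 days = 2034-07-25.
Next gap: 24 days. 2034-07-25 + 24 days = 2034-08-18.
Next gap: 26 days. 2034-08-18 + 26 days = 2034-09-13.

2034-09-13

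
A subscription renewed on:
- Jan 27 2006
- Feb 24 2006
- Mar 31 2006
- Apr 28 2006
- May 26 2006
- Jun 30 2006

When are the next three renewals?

These are Fridays with 28, 35, 28, 28, 35-day gaps.
Each is the final Friday of its month — Mar 31 2006 is past the 28th, so '4th Friday' doesn't fit.
July 2006 ends with Friday Jul 28 2006.
August 2006 ends with Friday Aug 25 2006.
September 2006 ends with Friday Sep 29 2006.

Jul 28 2006, Aug 25 2006, Sep 29 2006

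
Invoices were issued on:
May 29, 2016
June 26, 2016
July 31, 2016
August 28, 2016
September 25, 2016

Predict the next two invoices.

These are Sundays with 28, 35, 28, 28-day gaps.
Each is the final Sunday of its month — May 29, 2016 is past the 28th, so '4th Sunday' doesn't fit.
October 2016 ends with Sunday October 30, 2016.
Last Sunday of November 2016: November 27, 2016.

October 30, 2016; November 27, 2016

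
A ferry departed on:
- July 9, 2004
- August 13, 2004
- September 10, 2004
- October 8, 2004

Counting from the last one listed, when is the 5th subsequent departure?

March 11, 2005

Gaps: 35, 28, 28 days — a mix of 28 and 35. Every date is a Friday.
Each is the 2nd Friday of its month.
November 2004 — 2nd Friday is November 12, 2004.
December 2004 — 2nd Friday is December 10, 2004.
2nd Friday of January 2005: January 14, 2005.
2nd Friday of February 2005: February 11, 2005.
2nd Friday of March 2005: March 11, 2005.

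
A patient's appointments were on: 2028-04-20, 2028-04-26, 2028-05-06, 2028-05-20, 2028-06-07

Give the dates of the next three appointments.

2028-06-29, 2028-07-25, 2028-08-24

The spacing grows by 4 each time: 6, 10, 14, 18 days.
Next gap: 22 days. 2028-06-07 + 22 days = 2028-06-29.
Next gap: 26 days. 2028-06-29 + 26 days = 2028-07-25.
Next gap: 30 days. 2028-07-25 + 30 days = 2028-08-24.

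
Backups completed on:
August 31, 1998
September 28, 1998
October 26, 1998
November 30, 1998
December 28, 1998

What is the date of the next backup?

These are Mondays with 28, 28, 35, 28-day gaps.
Each is the final Monday of its month — August 31, 1998 is past the 28th, so '4th Monday' doesn't fit.
Last Monday of January 1999: January 25, 1999.

January 25, 1999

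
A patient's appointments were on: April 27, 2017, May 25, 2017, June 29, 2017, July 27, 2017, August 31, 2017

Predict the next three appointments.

September 28, 2017; October 26, 2017; November 30, 2017

All Thursdays; the gaps (28, 35, 28, 35) vary with month length.
This is the last Thursday of each month.
September 2017 ends with Thursday September 28, 2017.
Last Thursday of October 2017: October 26, 2017.
November 2017 ends with Thursday November 30, 2017.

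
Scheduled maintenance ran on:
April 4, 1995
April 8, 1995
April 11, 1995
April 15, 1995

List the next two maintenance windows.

Gaps: 4, 3, 4 days — not constant, but cyclic with period 2.
The events fall on every Tuesday and Saturday.
Next Tuesday: April 18, 1995.
Next Saturday: April 22, 1995.

April 18, 1995; April 22, 1995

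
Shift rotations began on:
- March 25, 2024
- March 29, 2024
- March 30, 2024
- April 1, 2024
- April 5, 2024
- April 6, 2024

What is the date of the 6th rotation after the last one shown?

April 20, 2024

Gaps: 4, 1, 2, 4, 1 days — not constant, but cyclic with period 3.
The events fall on every Monday, Friday and Saturday.
The following Monday is April 8, 2024.
The following Friday is April 12, 2024.
The following Saturday is April 13, 2024.
Next Monday: April 15, 2024.
The following Friday is April 19, 2024.
The following Saturday is April 20, 2024.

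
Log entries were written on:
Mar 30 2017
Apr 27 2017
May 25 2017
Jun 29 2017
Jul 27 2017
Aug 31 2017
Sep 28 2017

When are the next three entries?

Every date is a Thursday; gaps 28, 28, 35, 28, 35, 28 days.
Each is the last Thursday of its month (at least one falls on the 29th or later, ruling out '4th Thursday').
October 2017 ends with Thursday Oct 26 2017.
Last Thursday of November 2017: Nov 30 2017.
December 2017 ends with Thursday Dec 28 2017.

Oct 26 2017, Nov 30 2017, Dec 28 2017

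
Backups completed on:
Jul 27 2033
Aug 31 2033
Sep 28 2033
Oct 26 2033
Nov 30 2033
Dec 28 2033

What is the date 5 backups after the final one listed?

May 31 2034

These are Wednesdays with 35, 28, 28, 35, 28-day gaps.
Each is the final Wednesday of its month — Aug 31 2033 is past the 28th, so '4th Wednesday' doesn't fit.
January 2034 ends with Wednesday Jan 25 2034.
February 2034 ends with Wednesday Feb 22 2034.
Last Wednesday of March 2034: Mar 29 2034.
April 2034 ends with Wednesday Apr 26 2034.
May 2034 ends with Wednesday May 31 2034.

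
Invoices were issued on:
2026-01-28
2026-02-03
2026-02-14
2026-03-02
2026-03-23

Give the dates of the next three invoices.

The spacing grows by 5 each time: 6, 11, 16, 21 days.
Next gap: 26 days. 2026-03-23 + 26 days = 2026-04-18.
Next gap: 31 days. 2026-04-18 + 31 days = 2026-05-19.
Next gap: 36 days. 2026-05-19 + 36 days = 2026-06-24.

2026-04-18, 2026-05-19, 2026-06-24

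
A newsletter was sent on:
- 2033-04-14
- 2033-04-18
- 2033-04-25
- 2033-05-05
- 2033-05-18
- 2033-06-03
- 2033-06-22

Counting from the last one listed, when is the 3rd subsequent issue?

Gaps: 4, 7, 10, 13, 16, 19 days — each gap is 3 larger than the previous one.
Next gap: 22 days. 2033-06-22 + 22 days = 2033-07-14.
Next gap: 25 days. 2033-07-14 + 25 days = 2033-08-08.
Next gap: 28 days. 2033-08-08 + 28 days = 2033-09-05.

2033-09-05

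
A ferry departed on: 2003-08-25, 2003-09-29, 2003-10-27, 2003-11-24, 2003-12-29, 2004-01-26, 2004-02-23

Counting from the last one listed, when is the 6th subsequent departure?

2004-08-30

Every date is a Monday; gaps 35, 28, 28, 35, 28, 28 days.
Each is the last Monday of its month (at least one falls on the 29th or later, ruling out '4th Monday').
Last Monday of March 2004: 2004-03-29.
Last Monday of April 2004: 2004-04-26.
May 2004 ends with Monday 2004-05-31.
June 2004 ends with Monday 2004-06-28.
July 2004 ends with Monday 2004-07-26.
Last Monday of August 2004: 2004-08-30.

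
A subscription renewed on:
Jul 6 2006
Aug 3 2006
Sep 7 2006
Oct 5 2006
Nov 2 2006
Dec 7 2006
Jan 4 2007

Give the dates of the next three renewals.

Feb 1 2007, Mar 1 2007, Apr 5 2007

Gaps: 28, 35, 28, 28, 35, 28 days — a mix of 28 and 35. Every date is a Thursday.
Each is the 1st Thursday of its month.
1st Thursday of February 2007: Feb 1 2007.
March 2007 — 1st Thursday is Mar 1 2007.
1st Thursday of April 2007: Apr 5 2007.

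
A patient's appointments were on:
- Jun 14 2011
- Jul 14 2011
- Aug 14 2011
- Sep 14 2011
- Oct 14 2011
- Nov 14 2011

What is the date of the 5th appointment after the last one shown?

Each date is the 14th; the gaps (30, 31, 31, 30, 31) track the month lengths.
The rule is the 14th of each month.
December 2011: Dec 14 2011.
January 2012: Jan 14 2012.
February 2012: Feb 14 2012.
March 2012: Mar 14 2012.
Next: April 2012 → Apr 14 2012.

Apr 14 2012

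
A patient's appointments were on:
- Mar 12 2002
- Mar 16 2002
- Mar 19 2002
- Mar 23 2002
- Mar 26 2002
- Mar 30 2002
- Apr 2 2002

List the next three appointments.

The gap pattern 4, 3, 4, 3, 4, 3 repeats every 2 events.
These are the Tuesdays and Saturdays of each week.
The following Saturday is Apr 6 2002.
The following Tuesday is Apr 9 2002.
The following Saturday is Apr 13 2002.

Apr 6 2002, Apr 9 2002, Apr 13 2002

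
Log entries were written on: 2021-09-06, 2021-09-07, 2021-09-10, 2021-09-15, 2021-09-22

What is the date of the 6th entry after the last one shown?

2021-12-15

Gaps: 1, 3, 5, 7 days — each gap is 2 larger than the previous one.
Next gap: 9 days. 2021-09-22 + 9 days = 2021-10-01.
Next gap: 11 days. 2021-10-01 + 11 days = 2021-10-12.
Next gap: 13 days. 2021-10-12 + 13 days = 2021-10-25.
Next gap: 15 days. 2021-10-25 + 15 days = 2021-11-09.
Next gap: 17 days. 2021-11-09 + 17 days = 2021-11-26.
Next gap: 19 days. 2021-11-26 + 19 days = 2021-12-15.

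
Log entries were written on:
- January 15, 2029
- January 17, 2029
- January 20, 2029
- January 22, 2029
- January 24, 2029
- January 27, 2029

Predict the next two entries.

The gap pattern 2, 3, 2, 2, 3 repeats every 3 events.
These are the Mondays, Wednesdays and Saturdays of each week.
Next Monday: January 29, 2029.
Next Wednesday: January 31, 2029.

January 29, 2029; January 31, 2029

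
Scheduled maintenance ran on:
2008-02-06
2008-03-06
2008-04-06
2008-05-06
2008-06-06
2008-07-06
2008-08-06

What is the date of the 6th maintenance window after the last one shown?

2009-02-06

The day-of-month is always 6 (29, 31, 30, 31, 30, 31 days between events).
So this recurs on the 6th of each month.
September 2008: 2008-09-06.
Next: October 2008 → 2008-10-06.
Next: November 2008 → 2008-11-06.
Next: December 2008 → 2008-12-06.
January 2009: 2009-01-06.
Next: February 2009 → 2009-02-06.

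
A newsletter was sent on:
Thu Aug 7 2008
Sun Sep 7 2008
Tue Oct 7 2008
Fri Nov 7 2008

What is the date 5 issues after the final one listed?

Gaps: 31, 30, 31 days — not constant. Every event is on the 7th of the month.
Pattern: the 7th of each month.
December 2008: Sun Dec 7 2008.
Next: January 2009 → Wed Jan 7 2009.
Next: February 2009 → Sat Feb 7 2009.
March 2009: Sat Mar 7 2009.
Next: April 2009 → Tue Apr 7 2009.

Tue Apr 7 2009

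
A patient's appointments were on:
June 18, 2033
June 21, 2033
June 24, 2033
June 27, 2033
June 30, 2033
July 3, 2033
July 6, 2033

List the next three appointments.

The spacing is 3, 3, 3, 3, 3, 3 days — always 3 days.
July 6, 2033 + 3 days = July 9, 2033.
July 9, 2033 + 3 days = July 12, 2033.
July 12, 2033 + 3 days = July 15, 2033.

July 9, 2033; July 12, 2033; July 15, 2033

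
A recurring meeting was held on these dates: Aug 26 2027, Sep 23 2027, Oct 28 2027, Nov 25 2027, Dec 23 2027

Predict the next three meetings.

Gaps: 28, 35, 28, 28 days — a mix of 28 and 35. Every date is a Thursday.
Each is the 4th Thursday of its month.
January 2028 — 4th Thursday is Jan 27 2028.
4th Thursday of February 2028: Feb 24 2028.
March 2028 — 4th Thursday is Mar 23 2028.

Jan 27 2028, Feb 24 2028, Mar 23 2028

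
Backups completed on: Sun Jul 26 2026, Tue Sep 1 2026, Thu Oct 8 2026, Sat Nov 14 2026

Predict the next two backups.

Every event comes 37 days after the last (37, 37, 37).
Sat Nov 14 2026 + 37 days = Mon Dec 21 2026.
Mon Dec 21 2026 + 37 days = Wed Jan 27 2027.

Mon Dec 21 2026, Wed Jan 27 2027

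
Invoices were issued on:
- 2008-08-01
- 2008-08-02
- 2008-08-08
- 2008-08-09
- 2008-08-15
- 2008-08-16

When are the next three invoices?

2008-08-22, 2008-08-23, 2008-08-29

The gap pattern 1, 6, 1, 6, 1 repeats every 2 events.
These are the Fridays and Saturdays of each week.
Next Friday: 2008-08-22.
The following Saturday is 2008-08-23.
Next Friday: 2008-08-29.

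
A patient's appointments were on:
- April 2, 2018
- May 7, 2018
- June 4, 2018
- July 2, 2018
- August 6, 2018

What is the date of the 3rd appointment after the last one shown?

November 5, 2018

These are Mondays at 28- or 35-day spacing (35, 28, 28, 35).
The pattern: 1st Monday of the month.
1st Monday of September 2018: September 3, 2018.
1st Monday of October 2018: October 1, 2018.
1st Monday of November 2018: November 5, 2018.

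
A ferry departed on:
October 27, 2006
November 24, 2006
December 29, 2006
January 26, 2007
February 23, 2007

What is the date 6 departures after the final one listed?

August 31, 2007

Every date is a Friday; gaps 28, 35, 28, 28 days.
Each is the last Friday of its month (at least one falls on the 29th or later, ruling out '4th Friday').
March 2007 ends with Friday March 30, 2007.
Last Friday of April 2007: April 27, 2007.
May 2007 ends with Friday May 25, 2007.
June 2007 ends with Friday June 29, 2007.
Last Friday of July 2007: July 27, 2007.
Last Friday of August 2007: August 31, 2007.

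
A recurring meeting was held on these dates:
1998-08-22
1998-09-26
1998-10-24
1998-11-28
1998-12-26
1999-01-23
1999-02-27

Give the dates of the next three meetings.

1999-03-27, 1999-04-24, 1999-05-22

These are Saturdays at 28- or 35-day spacing (35, 28, 35, 28, 28, 35).
The pattern: 4th Saturday of the month.
March 1999 — 4th Saturday is 1999-03-27.
April 1999 — 4th Saturday is 1999-04-24.
May 1999 — 4th Saturday is 1999-05-22.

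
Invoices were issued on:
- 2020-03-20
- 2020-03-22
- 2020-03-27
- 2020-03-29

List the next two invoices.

2020-04-03, 2020-04-05

The gap pattern 2, 5, 2 repeats every 2 events.
These are the Fridays and Sundays of each week.
The following Friday is 2020-04-03.
Next Sunday: 2020-04-05.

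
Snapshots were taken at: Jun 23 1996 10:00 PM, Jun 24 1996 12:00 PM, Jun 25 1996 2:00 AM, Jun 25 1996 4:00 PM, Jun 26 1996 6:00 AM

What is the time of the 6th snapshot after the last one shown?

Spacing: 14, 14, 14, 14 h — constant 14 h.
Jun 26 1996 6:00 AM + 14 h = Jun 26 1996 8:00 PM.
Jun 26 1996 8:00 PM + 14 h = Jun 27 1996 10:00 AM.
Jun 27 1996 10:00 AM + 14 h = Jun 28 1996 12:00 AM.
Jun 28 1996 12:00 AM + 14 h = Jun 28 1996 2:00 PM.
Jun 28 1996 2:00 PM + 14 h = Jun 29 1996 4:00 AM.
Jun 29 1996 4:00 AM + 14 h = Jun 29 1996 6:00 PM.

Jun 29 1996 6:00 PM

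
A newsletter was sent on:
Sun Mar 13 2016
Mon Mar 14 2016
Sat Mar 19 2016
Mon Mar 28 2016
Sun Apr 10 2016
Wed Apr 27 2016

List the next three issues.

Wed May 18 2016, Sun Jun 12 2016, Mon Jul 11 2016

Intervals are 1, 5, 9, 13, 17 days — an arithmetic progression with common difference 4.
Next gap: 21 days. Wed Apr 27 2016 + 21 days = Wed May 18 2016.
Next gap: 25 days. Wed May 18 2016 + 25 days = Sun Jun 12 2016.
Next gap: 29 days. Sun Jun 12 2016 + 29 days = Mon Jul 11 2016.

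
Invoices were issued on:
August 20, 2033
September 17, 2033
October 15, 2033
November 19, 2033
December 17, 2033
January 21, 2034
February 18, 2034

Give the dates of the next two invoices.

March 18, 2034; April 15, 2034

Gaps: 28, 28, 35, 28, 35, 28 days — a mix of 28 and 35. Every date is a Saturday.
Each is the 3rd Saturday of its month.
March 2034 — 3rd Saturday is March 18, 2034.
April 2034 — 3rd Saturday is April 15, 2034.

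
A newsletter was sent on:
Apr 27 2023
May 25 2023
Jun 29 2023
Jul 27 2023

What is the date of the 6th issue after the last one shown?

Jan 25 2024

Every date is a Thursday; gaps 28, 35, 28 days.
Each is the last Thursday of its month (at least one falls on the 29th or later, ruling out '4th Thursday').
August 2023 ends with Thursday Aug 31 2023.
September 2023 ends with Thursday Sep 28 2023.
October 2023 ends with Thursday Oct 26 2023.
Last Thursday of November 2023: Nov 30 2023.
December 2023 ends with Thursday Dec 28 2023.
Last Thursday of January 2024: Jan 25 2024.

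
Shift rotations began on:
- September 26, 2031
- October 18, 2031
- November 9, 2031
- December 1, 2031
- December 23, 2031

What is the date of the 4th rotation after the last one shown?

March 20, 2032

The spacing is 22, 22, 22, 22 days — always 22 days.
December 23, 2031 + 22 days = January 14, 2032.
January 14, 2032 + 22 days = February 5, 2032.
February 5, 2032 + 22 days = February 27, 2032.
February 27, 2032 + 22 days = March 20, 2032.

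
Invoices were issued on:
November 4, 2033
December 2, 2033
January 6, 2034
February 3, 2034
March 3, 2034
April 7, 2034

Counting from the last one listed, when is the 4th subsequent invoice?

August 4, 2034

These are Fridays at 28- or 35-day spacing (28, 35, 28, 28, 35).
The pattern: 1st Friday of the month.
1st Friday of May 2034: May 5, 2034.
1st Friday of June 2034: June 2, 2034.
1st Friday of July 2034: July 7, 2034.
1st Friday of August 2034: August 4, 2034.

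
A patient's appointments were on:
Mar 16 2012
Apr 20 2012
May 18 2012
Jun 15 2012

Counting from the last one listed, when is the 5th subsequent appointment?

Nov 16 2012

Gaps: 35, 28, 28 days — a mix of 28 and 35. Every date is a Friday.
Each is the 3rd Friday of its month.
3rd Friday of July 2012: Jul 20 2012.
August 2012 — 3rd Friday is Aug 17 2012.
September 2012 — 3rd Friday is Sep 21 2012.
3rd Friday of October 2012: Oct 19 2012.
3rd Friday of November 2012: Nov 16 2012.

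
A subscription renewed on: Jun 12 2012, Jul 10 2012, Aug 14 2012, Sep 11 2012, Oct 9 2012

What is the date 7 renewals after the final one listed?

May 14 2013

All dates are Tuesdays, 28, 35, 28, 28 days apart.
Specifically, the 2nd Tuesday of each month.
November 2012 — 2nd Tuesday is Nov 13 2012.
December 2012 — 2nd Tuesday is Dec 11 2012.
2nd Tuesday of January 2013: Jan 8 2013.
February 2013 — 2nd Tuesday is Feb 12 2013.
2nd Tuesday of March 2013: Mar 12 2013.
2nd Tuesday of April 2013: Apr 9 2013.
2nd Tuesday of May 2013: May 14 2013.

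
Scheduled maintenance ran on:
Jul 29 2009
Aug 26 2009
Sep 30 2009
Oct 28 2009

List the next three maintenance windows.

Nov 25 2009, Dec 30 2009, Jan 27 2010

These are Wednesdays with 28, 35, 28-day gaps.
Each is the final Wednesday of its month — Jul 29 2009 is past the 28th, so '4th Wednesday' doesn't fit.
Last Wednesday of November 2009: Nov 25 2009.
December 2009 ends with Wednesday Dec 30 2009.
January 2010 ends with Wednesday Jan 27 2010.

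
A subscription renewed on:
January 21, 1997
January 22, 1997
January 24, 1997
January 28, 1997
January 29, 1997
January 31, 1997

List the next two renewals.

Gaps: 1, 2, 4, 1, 2 days — not constant, but cyclic with period 3.
The events fall on every Tuesday, Wednesday and Friday.
The following Tuesday is February 4, 1997.
The following Wednesday is February 5, 1997.

February 4, 1997; February 5, 1997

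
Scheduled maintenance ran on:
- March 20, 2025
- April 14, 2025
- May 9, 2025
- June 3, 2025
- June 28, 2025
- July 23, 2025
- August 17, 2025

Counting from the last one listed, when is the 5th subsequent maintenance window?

December 20, 2025

The spacing is 25, 25, 25, 25, 25, 25 days — always 25 days.
August 17, 2025 + 25 days = September 11, 2025.
September 11, 2025 + 25 days = October 6, 2025.
October 6, 2025 + 25 days = October 31, 2025.
October 31, 2025 + 25 days = November 25, 2025.
November 25, 2025 + 25 days = December 20, 2025.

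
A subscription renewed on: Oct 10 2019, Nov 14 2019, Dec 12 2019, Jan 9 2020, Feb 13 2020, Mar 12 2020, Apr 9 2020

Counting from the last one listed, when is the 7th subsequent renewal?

Gaps: 35, 28, 28, 35, 28, 28 days — a mix of 28 and 35. Every date is a Thursday.
Each is the 2nd Thursday of its month.
May 2020 — 2nd Thursday is May 14 2020.
June 2020 — 2nd Thursday is Jun 11 2020.
2nd Thursday of July 2020: Jul 9 2020.
2nd Thursday of August 2020: Aug 13 2020.
2nd Thursday of September 2020: Sep 10 2020.
October 2020 — 2nd Thursday is Oct 8 2020.
November 2020 — 2nd Thursday is Nov 12 2020.

Nov 12 2020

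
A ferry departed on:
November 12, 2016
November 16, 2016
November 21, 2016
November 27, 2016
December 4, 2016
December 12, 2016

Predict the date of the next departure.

December 21, 2016

Gaps: 4, 5, 6, 7, 8 days — each gap is 1 larger than the previous one.
Next gap: 9 days. December 12, 2016 + 9 days = December 21, 2016.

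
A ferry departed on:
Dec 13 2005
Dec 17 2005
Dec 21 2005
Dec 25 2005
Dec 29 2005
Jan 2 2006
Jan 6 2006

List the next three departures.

Gaps between consecutive events: 4, 4, 4, 4, 4, 4 days — a constant 4-day interval.
Jan 6 2006 + 4 days = Jan 10 2006.
Jan 10 2006 + 4 days = Jan 14 2006.
Jan 14 2006 + 4 days = Jan 18 2006.

Jan 10 2006, Jan 14 2006, Jan 18 2006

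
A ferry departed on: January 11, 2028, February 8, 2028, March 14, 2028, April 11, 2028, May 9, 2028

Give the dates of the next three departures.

These are Tuesdays at 28- or 35-day spacing (28, 35, 28, 28).
The pattern: 2nd Tuesday of the month.
2nd Tuesday of June 2028: June 13, 2028.
2nd Tuesday of July 2028: July 11, 2028.
2nd Tuesday of August 2028: August 8, 2028.

June 13, 2028; July 11, 2028; August 8, 2028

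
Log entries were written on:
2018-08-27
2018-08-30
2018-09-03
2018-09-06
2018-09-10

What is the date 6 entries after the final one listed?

2018-10-01

Gaps: 3, 4, 3, 4 days — not constant, but cyclic with period 2.
The events fall on every Monday and Thursday.
Next Thursday: 2018-09-13.
Next Monday: 2018-09-17.
The following Thursday is 2018-09-20.
The following Monday is 2018-09-24.
Next Thursday: 2018-09-27.
Next Monday: 2018-10-01.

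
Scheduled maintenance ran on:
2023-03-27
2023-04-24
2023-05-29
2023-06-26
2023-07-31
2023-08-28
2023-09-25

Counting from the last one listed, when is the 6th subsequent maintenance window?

2024-03-25

Every date is a Monday; gaps 28, 35, 28, 35, 28, 28 days.
Each is the last Monday of its month (at least one falls on the 29th or later, ruling out '4th Monday').
Last Monday of October 2023: 2023-10-30.
November 2023 ends with Monday 2023-11-27.
December 2023 ends with Monday 2023-12-25.
January 2024 ends with Monday 2024-01-29.
Last Monday of February 2024: 2024-02-26.
Last Monday of March 2024: 2024-03-25.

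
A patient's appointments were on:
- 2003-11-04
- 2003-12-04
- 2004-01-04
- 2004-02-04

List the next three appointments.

2004-03-04, 2004-04-04, 2004-05-04

Gaps: 30, 31, 31 days — not constant. Every event is on the 4th of the month.
Pattern: the 4th of each month.
March 2004: 2004-03-04.
April 2004: 2004-04-04.
May 2004: 2004-05-04.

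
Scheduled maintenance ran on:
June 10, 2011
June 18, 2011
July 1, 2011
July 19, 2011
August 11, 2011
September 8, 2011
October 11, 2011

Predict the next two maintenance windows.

November 18, 2011; December 31, 2011

The spacing grows by 5 each time: 8, 13, 18, 23, 28, 33 days.
Next gap: 38 days. October 11, 2011 + 38 days = November 18, 2011.
Next gap: 43 days. November 18, 2011 + 43 days = December 31, 2011.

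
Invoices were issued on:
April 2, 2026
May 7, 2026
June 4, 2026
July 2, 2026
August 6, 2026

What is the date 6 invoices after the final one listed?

February 4, 2027

Gaps: 35, 28, 28, 35 days — a mix of 28 and 35. Every date is a Thursday.
Each is the 1st Thursday of its month.
September 2026 — 1st Thursday is September 3, 2026.
1st Thursday of October 2026: October 1, 2026.
1st Thursday of November 2026: November 5, 2026.
December 2026 — 1st Thursday is December 3, 2026.
January 2027 — 1st Thursday is January 7, 2027.
February 2027 — 1st Thursday is February 4, 2027.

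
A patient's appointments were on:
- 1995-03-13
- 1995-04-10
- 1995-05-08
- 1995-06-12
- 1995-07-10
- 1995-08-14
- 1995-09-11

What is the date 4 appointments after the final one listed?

1996-01-08

All dates are Mondays, 28, 28, 35, 28, 35, 28 days apart.
Specifically, the 2nd Monday of each month.
2nd Monday of October 1995: 1995-10-09.
2nd Monday of November 1995: 1995-11-13.
December 1995 — 2nd Monday is 1995-12-11.
January 1996 — 2nd Monday is 1996-01-08.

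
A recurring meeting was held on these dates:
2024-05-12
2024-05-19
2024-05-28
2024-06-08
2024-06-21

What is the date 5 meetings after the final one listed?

2024-09-24

Intervals are 7, 9, 11, 13 days — an arithmetic progression with common difference 2.
Next gap: 15 days. 2024-06-21 + 15 days = 2024-07-06.
Next gap: 17 days. 2024-07-06 + 17 days = 2024-07-23.
Next gap: 19 days. 2024-07-23 + 19 days = 2024-08-11.
Next gap: 21 days. 2024-08-11 + 21 days = 2024-09-01.
Next gap: 23 days. 2024-09-01 + 23 days = 2024-09-24.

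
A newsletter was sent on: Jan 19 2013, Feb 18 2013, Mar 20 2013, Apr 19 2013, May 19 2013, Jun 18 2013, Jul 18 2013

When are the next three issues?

Gaps between consecutive events: 30, 30, 30, 30, 30, 30 days — a constant 30-day interval.
Jul 18 2013 + 30 days = Aug 17 2013.
Aug 17 2013 + 30 days = Sep 16 2013.
Sep 16 2013 + 30 days = Oct 16 2013.

Aug 17 2013, Sep 16 2013, Oct 16 2013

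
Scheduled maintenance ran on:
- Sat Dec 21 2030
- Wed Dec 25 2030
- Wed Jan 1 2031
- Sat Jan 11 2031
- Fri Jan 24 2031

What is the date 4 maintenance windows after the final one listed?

Wed Apr 16 2031

The spacing grows by 3 each time: 4, 7, 10, 13 days.
Next gap: 16 days. Fri Jan 24 2031 + 16 days = Sun Feb 9 2031.
Next gap: 19 days. Sun Feb 9 2031 + 19 days = Fri Feb 28 2031.
Next gap: 22 days. Fri Feb 28 2031 + 22 days = Sat Mar 22 2031.
Next gap: 25 days. Sat Mar 22 2031 + 25 days = Wed Apr 16 2031.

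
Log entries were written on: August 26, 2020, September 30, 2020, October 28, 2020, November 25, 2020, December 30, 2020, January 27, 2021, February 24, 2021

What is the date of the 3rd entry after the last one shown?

May 26, 2021

These are Wednesdays with 35, 28, 28, 35, 28, 28-day gaps.
Each is the final Wednesday of its month — September 30, 2020 is past the 28th, so '4th Wednesday' doesn't fit.
Last Wednesday of March 2021: March 31, 2021.
April 2021 ends with Wednesday April 28, 2021.
Last Wednesday of May 2021: May 26, 2021.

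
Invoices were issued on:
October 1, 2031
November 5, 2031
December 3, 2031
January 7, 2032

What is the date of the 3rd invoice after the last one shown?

Gaps: 35, 28, 35 days — a mix of 28 and 35. Every date is a Wednesday.
Each is the 1st Wednesday of its month.
1st Wednesday of February 2032: February 4, 2032.
March 2032 — 1st Wednesday is March 3, 2032.
April 2032 — 1st Wednesday is April 7, 2032.

April 7, 2032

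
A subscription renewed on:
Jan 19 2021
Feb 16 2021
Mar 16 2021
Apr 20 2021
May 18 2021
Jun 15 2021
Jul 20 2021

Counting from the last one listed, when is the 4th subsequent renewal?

Nov 16 2021

Gaps: 28, 28, 35, 28, 28, 35 days — a mix of 28 and 35. Every date is a Tuesday.
Each is the 3rd Tuesday of its month.
August 2021 — 3rd Tuesday is Aug 17 2021.
September 2021 — 3rd Tuesday is Sep 21 2021.
3rd Tuesday of October 2021: Oct 19 2021.
3rd Tuesday of November 2021: Nov 16 2021.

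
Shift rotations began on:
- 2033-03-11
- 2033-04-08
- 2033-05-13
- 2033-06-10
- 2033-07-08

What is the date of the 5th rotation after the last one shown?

Gaps: 28, 35, 28, 28 days — a mix of 28 and 35. Every date is a Friday.
Each is the 2nd Friday of its month.
2nd Friday of August 2033: 2033-08-12.
2nd Friday of September 2033: 2033-09-09.
October 2033 — 2nd Friday is 2033-10-14.
November 2033 — 2nd Friday is 2033-11-11.
December 2033 — 2nd Friday is 2033-12-09.

2033-12-09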